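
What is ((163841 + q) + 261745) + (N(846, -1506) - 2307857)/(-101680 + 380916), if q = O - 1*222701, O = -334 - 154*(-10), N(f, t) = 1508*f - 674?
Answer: 56988521713/279236 ≈ 2.0409e+5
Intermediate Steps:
N(f, t) = -674 + 1508*f
O = 1206 (O = -334 + 1540 = 1206)
q = -221495 (q = 1206 - 1*222701 = 1206 - 222701 = -221495)
((163841 + q) + 261745) + (N(846, -1506) - 2307857)/(-101680 + 380916) = ((163841 - 221495) + 261745) + ((-674 + 1508*846) - 2307857)/(-101680 + 380916) = (-57654 + 261745) + ((-674 + 1275768) - 2307857)/279236 = 204091 + (1275094 - 2307857)*(1/279236) = 204091 - 1032763*1/279236 = 204091 - 1032763/279236 = 56988521713/279236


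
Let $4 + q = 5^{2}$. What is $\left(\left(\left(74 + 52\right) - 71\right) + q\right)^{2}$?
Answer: $5776$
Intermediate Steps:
$q = 21$ ($q = -4 + 5^{2} = -4 + 25 = 21$)
$\left(\left(\left(74 + 52\right) - 71\right) + q\right)^{2} = \left(\left(\left(74 + 52\right) - 71\right) + 21\right)^{2} = \left(\left(126 - 71\right) + 21\right)^{2} = \left(55 + 21\right)^{2} = 76^{2} = 5776$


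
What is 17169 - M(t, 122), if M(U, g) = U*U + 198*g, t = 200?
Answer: -46987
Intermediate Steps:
M(U, g) = U² + 198*g
17169 - M(t, 122) = 17169 - (200² + 198*122) = 17169 - (40000 + 24156) = 17169 - 1*64156 = 17169 - 64156 = -46987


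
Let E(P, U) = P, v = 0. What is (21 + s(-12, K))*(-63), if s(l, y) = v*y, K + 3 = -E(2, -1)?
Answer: -1323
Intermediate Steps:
K = -5 (K = -3 - 1*2 = -3 - 2 = -5)
s(l, y) = 0 (s(l, y) = 0*y = 0)
(21 + s(-12, K))*(-63) = (21 + 0)*(-63) = 21*(-63) = -1323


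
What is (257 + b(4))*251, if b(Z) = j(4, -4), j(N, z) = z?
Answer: 63503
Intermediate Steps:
b(Z) = -4
(257 + b(4))*251 = (257 - 4)*251 = 253*251 = 63503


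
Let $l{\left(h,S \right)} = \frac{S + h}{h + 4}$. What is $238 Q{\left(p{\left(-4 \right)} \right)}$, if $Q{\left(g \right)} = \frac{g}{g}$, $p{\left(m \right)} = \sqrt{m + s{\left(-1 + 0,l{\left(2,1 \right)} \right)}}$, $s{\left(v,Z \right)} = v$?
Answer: $238$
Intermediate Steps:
$l{\left(h,S \right)} = \frac{S + h}{4 + h}$
$p{\left(m \right)} = \sqrt{-1 + m}$ ($p{\left(m \right)} = \sqrt{m + \left(-1 + 0\right)} = \sqrt{m - 1} = \sqrt{-1 + m}$)
$Q{\left(g \right)} = 1$
$238 Q{\left(p{\left(-4 \right)} \right)} = 238 \cdot 1 = 238$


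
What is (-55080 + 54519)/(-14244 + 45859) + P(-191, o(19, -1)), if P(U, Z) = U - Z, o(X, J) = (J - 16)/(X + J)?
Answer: -108165013/569070 ≈ -190.07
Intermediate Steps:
o(X, J) = (-16 + J)/(J + X)
(-55080 + 54519)/(-14244 + 45859) + P(-191, o(19, -1)) = (-55080 + 54519)/(-14244 + 45859) + (-191 - (-16 - 1)/(-1 + 19)) = -561/31615 + (-191 - (-17)/18) = -561*1/31615 + (-191 - (-17)/18) = -561/31615 + (-191 - 1*(-17/18)) = -561/31615 + (-191 + 17/18) = -561/31615 - 3421/18 = -108165013/569070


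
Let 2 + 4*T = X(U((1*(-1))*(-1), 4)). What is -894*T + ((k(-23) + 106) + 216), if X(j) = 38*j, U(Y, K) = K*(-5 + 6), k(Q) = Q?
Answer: -33226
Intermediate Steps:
U(Y, K) = K (U(Y, K) = K*1 = K)
T = 75/2 (T = -1/2 + (38*4)/4 = -1/2 + (1/4)*152 = -1/2 + 38 = 75/2 ≈ 37.500)
-894*T + ((k(-23) + 106) + 216) = -894*75/2 + ((-23 + 106) + 216) = -33525 + (83 + 216) = -33525 + 299 = -33226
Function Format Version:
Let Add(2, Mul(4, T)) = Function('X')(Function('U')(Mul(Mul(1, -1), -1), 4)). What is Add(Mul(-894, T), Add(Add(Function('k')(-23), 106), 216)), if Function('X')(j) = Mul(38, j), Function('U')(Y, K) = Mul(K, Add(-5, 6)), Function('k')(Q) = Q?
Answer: -33226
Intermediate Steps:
Function('U')(Y, K) = K (Function('U')(Y, K) = Mul(K, 1) = K)
T = Rational(75, 2) (T = Add(Rational(-1, 2), Mul(Rational(1, 4), Mul(38, 4))) = Add(Rational(-1, 2), Mul(Rational(1, 4), 152)) = Add(Rational(-1, 2), 38) = Rational(75, 2) ≈ 37.500)
Add(Mul(-894, T), Add(Add(Function('k')(-23), 106), 216)) = Add(Mul(-894, Rational(75, 2)), Add(Add(-23, 106), 216)) = Add(-33525, Add(83, 216)) = Add(-33525, 299) = -33226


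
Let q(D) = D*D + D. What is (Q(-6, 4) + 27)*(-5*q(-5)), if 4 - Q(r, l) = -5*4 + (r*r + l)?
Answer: -1100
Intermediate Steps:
q(D) = D + D² (q(D) = D² + D = D + D²)
Q(r, l) = 24 - l - r² (Q(r, l) = 4 - (-5*4 + (r*r + l)) = 4 - (-20 + (r² + l)) = 4 - (-20 + (l + r²)) = 4 - (-20 + l + r²) = 4 + (20 - l - r²) = 24 - l - r²)
(Q(-6, 4) + 27)*(-5*q(-5)) = ((24 - 1*4 - 1*(-6)²) + 27)*(-(-25)*(1 - 5)) = ((24 - 4 - 1*36) + 27)*(-(-25)*(-4)) = ((24 - 4 - 36) + 27)*(-5*20) = (-16 + 27)*(-100) = 11*(-100) = -1100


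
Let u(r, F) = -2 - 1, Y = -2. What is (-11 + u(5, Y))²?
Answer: 196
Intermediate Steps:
u(r, F) = -3
(-11 + u(5, Y))² = (-11 - 3)² = (-14)² = 196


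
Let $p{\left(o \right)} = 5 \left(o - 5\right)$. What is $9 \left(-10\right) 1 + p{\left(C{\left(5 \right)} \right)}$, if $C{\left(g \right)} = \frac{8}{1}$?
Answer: $-75$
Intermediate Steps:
$C{\left(g \right)} = 8$ ($C{\left(g \right)} = 8 \cdot 1 = 8$)
$p{\left(o \right)} = -25 + 5 o$ ($p{\left(o \right)} = 5 \left(-5 + o\right) = -25 + 5 o$)
$9 \left(-10\right) 1 + p{\left(C{\left(5 \right)} \right)} = 9 \left(-10\right) 1 + \left(-25 + 5 \cdot 8\right) = \left(-90\right) 1 + \left(-25 + 40\right) = -90 + 15 = -75$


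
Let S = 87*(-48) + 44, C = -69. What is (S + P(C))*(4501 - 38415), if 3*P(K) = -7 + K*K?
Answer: 259170788/3 ≈ 8.6390e+7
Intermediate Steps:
P(K) = -7/3 + K²/3 (P(K) = (-7 + K*K)/3 = (-7 + K²)/3 = -7/3 + K²/3)
S = -4132 (S = -4176 + 44 = -4132)
(S + P(C))*(4501 - 38415) = (-4132 + (-7/3 + (⅓)*(-69)²))*(4501 - 38415) = (-4132 + (-7/3 + (⅓)*4761))*(-33914) = (-4132 + (-7/3 + 1587))*(-33914) = (-4132 + 4754/3)*(-33914) = -7642/3*(-33914) = 259170788/3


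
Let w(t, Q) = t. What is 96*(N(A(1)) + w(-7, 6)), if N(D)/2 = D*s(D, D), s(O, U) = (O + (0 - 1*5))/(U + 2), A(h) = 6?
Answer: -528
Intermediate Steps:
s(O, U) = (-5 + O)/(2 + U) (s(O, U) = (O + (0 - 5))/(2 + U) = (O - 5)/(2 + U) = (-5 + O)/(2 + U))
N(D) = 2*D*(-5 + D)/(2 + D) (N(D) = 2*(D*((-5 + D)/(2 + D))) = 2*(D*(-5 + D)/(2 + D)) = 2*D*(-5 + D)/(2 + D))
96*(N(A(1)) + w(-7, 6)) = 96*(2*6*(-5 + 6)/(2 + 6) - 7) = 96*(2*6*1/8 - 7) = 96*(2*6*(⅛)*1 - 7) = 96*(3/2 - 7) = 96*(-11/2) = -528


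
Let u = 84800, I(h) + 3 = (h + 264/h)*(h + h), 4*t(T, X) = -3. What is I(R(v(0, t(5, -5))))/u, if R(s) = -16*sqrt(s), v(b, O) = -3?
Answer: -1011/84800 ≈ -0.011922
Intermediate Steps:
t(T, X) = -3/4 (t(T, X) = (1/4)*(-3) = -3/4)
I(h) = -3 + 2*h*(h + 264/h) (I(h) = -3 + (h + 264/h)*(h + h) = -3 + (h + 264/h)*(2*h) = -3 + 2*h*(h + 264/h))
I(R(v(0, t(5, -5))))/u = (525 + 2*(-16*I*sqrt(3))**2)/84800 = (525 + 2*(-16*I*sqrt(3))**2)*(1/84800) = (525 + 2*(-768))*(1/84800) = (525 - 1536)*(1/84800) = -1011*1/84800 = -1011/84800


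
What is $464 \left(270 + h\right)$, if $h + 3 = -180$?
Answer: $40368$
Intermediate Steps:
$h = -183$ ($h = -3 - 180 = -183$)
$464 \left(270 + h\right) = 464 \left(270 - 183\right) = 464 \cdot 87 = 40368$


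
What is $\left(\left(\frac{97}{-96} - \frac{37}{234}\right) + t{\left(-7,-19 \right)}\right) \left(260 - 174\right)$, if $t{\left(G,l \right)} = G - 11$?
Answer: $- \frac{3085981}{1872} \approx -1648.5$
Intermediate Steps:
$t{\left(G,l \right)} = -11 + G$ ($t{\left(G,l \right)} = G - 11 = -11 + G$)
$\left(\left(\frac{97}{-96} - \frac{37}{234}\right) + t{\left(-7,-19 \right)}\right) \left(260 - 174\right) = \left(\left(\frac{97}{-96} - \frac{37}{234}\right) - 18\right) \left(260 - 174\right) = \left(\left(97 \left(- \frac{1}{96}\right) - \frac{37}{234}\right) - 18\right) 86 = \left(\left(- \frac{97}{96} - \frac{37}{234}\right) - 18\right) 86 = \left(- \frac{4375}{3744} - 18\right) 86 = \left(- \frac{71767}{3744}\right) 86 = - \frac{3085981}{1872}$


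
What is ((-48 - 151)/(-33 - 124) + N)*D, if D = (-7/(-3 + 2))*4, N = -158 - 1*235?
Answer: -1722056/157 ≈ -10969.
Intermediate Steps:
N = -393 (N = -158 - 235 = -393)
D = 28 (D = (-7/(-1))*4 = -1*(-7)*4 = 7*4 = 28)
((-48 - 151)/(-33 - 124) + N)*D = ((-48 - 151)/(-33 - 124) - 393)*28 = (-199/(-157) - 393)*28 = (-199*(-1/157) - 393)*28 = (199/157 - 393)*28 = -61502/157*28 = -1722056/157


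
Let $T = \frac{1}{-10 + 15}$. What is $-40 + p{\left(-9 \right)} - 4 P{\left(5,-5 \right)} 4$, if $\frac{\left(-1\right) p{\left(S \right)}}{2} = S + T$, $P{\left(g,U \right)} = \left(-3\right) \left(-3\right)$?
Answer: $- \frac{12872}{5} \approx -2574.4$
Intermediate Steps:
$T = \frac{1}{5} \approx 0.2$
$P{\left(g,U \right)} = 9$
$p{\left(S \right)} = - \frac{2}{5} - 2 S$ ($p{\left(S \right)} = - 2 \left(S + \frac{1}{5}\right) = - 2 \left(\frac{1}{5} + S\right) = - \frac{2}{5} - 2 S$)
$-40 + p{\left(-9 \right)} - 4 P{\left(5,-5 \right)} 4 = -40 + \left(- \frac{2}{5} - -18\right) \left(-4\right) 9 \cdot 4 = -40 + \left(- \frac{2}{5} + 18\right) \left(\left(-36\right) 4\right) = -40 + \frac{88}{5} \left(-144\right) = -40 - \frac{12672}{5} = - \frac{12872}{5}$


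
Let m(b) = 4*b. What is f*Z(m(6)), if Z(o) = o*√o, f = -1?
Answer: -48*√6 ≈ -117.58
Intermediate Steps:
Z(o) = o^(3/2)
f*Z(m(6)) = -(4*6)^(3/2) = -24^(3/2) = -48*√6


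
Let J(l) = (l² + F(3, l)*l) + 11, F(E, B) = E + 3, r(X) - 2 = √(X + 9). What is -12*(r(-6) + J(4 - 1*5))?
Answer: -96 - 12*√3 ≈ -116.78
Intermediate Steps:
r(X) = 2 + √(9 + X) (r(X) = 2 + √(X + 9) = 2 + √(9 + X))
F(E, B) = 3 + E
J(l) = 11 + l² + 6*l (J(l) = (l² + (3 + 3)*l) + 11 = (l² + 6*l) + 11 = 11 + l² + 6*l)
-12*(r(-6) + J(4 - 1*5)) = -12*((2 + √(9 - 6)) + (11 + (4 - 1*5)² + 6*(4 - 1*5))) = -12*((2 + √3) + (11 + (4 - 5)² + 6*(4 - 5))) = -12*((2 + √3) + (11 + (-1)² + 6*(-1))) = -12*((2 + √3) + (11 + 1 - 6)) = -12*((2 + √3) + 6) = -12*(8 + √3) = -96 - 12*√3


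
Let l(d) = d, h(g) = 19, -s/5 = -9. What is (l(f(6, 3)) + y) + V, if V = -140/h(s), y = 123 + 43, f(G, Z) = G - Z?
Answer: 3071/19 ≈ 161.63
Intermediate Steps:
s = 45 (s = -5*(-9) = 45)
y = 166
V = -140/19 ≈ -7.3684
(l(f(6, 3)) + y) + V = ((6 - 1*3) + 166) - 140/19 = ((6 - 3) + 166) - 140/19 = (3 + 166) - 140/19 = 169 - 140/19 = 3071/19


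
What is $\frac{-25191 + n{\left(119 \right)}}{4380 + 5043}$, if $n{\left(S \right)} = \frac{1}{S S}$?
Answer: $- \frac{356729750}{133439103} \approx -2.6734$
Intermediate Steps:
$n{\left(S \right)} = \frac{1}{S^{2}}$
$\frac{-25191 + n{\left(119 \right)}}{4380 + 5043} = \frac{-25191 + \frac{1}{14161}}{4380 + 5043} = \frac{-25191 + \frac{1}{14161}}{9423} = \left(- \frac{356729750}{14161}\right) \frac{1}{9423} = - \frac{356729750}{133439103}$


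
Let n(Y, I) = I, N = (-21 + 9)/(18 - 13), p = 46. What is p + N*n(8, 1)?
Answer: 218/5 ≈ 43.600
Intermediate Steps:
N = -12/5 ≈ -2.4000
p + N*n(8, 1) = 46 - 12/5*1 = 46 - 12/5 = 218/5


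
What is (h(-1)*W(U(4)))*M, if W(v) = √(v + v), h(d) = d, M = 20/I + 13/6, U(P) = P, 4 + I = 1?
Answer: 9*√2 ≈ 12.728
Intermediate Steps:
I = -3 (I = -4 + 1 = -3)
M = -9/2 (M = 20/(-3) + 13/6 = 20*(-⅓) + 13*(⅙) = -20/3 + 13/6 = -9/2 ≈ -4.5000)
W(v) = √2*√v (W(v) = √(2*v) = √2*√v)
(h(-1)*W(U(4)))*M = -√2*√4*(-9/2) = -√2*2*(-9/2) = -2*√2*(-9/2) = 9*√2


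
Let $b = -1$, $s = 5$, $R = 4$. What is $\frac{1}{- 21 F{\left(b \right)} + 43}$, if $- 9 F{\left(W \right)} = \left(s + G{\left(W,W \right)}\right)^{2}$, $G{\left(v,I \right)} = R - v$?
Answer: $\frac{3}{829} \approx 0.0036188$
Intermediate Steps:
$G{\left(v,I \right)} = 4 - v$
$F{\left(W \right)} = - \frac{\left(9 - W\right)^{2}}{9}$ ($F{\left(W \right)} = - \frac{\left(5 - \left(-4 + W\right)\right)^{2}}{9} = - \frac{\left(9 - W\right)^{2}}{9}$)
$\frac{1}{- 21 F{\left(b \right)} + 43} = \frac{1}{- 21 \left(- \frac{\left(-9 - 1\right)^{2}}{9}\right) + 43} = \frac{1}{- 21 \left(- \frac{\left(-10\right)^{2}}{9}\right) + 43} = \frac{1}{- 21 \left(\left(- \frac{1}{9}\right) 100\right) + 43} = \frac{1}{\left(-21\right) \left(- \frac{100}{9}\right) + 43} = \frac{1}{\frac{700}{3} + 43} = \frac{1}{\frac{829}{3}} = \frac{3}{829}$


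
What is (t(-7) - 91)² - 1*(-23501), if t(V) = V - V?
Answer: 31782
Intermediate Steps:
t(V) = 0
(t(-7) - 91)² - 1*(-23501) = (0 - 91)² - 1*(-23501) = (-91)² + 23501 = 8281 + 23501 = 31782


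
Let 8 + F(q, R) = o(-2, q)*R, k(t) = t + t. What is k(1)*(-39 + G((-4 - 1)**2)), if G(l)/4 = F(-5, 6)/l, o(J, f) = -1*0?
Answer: -2014/25 ≈ -80.560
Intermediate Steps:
o(J, f) = 0
k(t) = 2*t
F(q, R) = -8 (F(q, R) = -8 + 0*R = -8 + 0 = -8)
G(l) = -32/l (G(l) = 4*(-8/l) = -32/l)
k(1)*(-39 + G((-4 - 1)**2)) = (2*1)*(-39 - 32/(-4 - 1)**2) = 2*(-39 - 32/((-5)**2)) = 2*(-39 - 32/25) = 2*(-1007/25) = -2014/25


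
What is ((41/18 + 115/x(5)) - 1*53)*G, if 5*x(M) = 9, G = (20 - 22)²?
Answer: 158/3 ≈ 52.667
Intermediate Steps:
G = 4 (G = (-2)² = 4)
x(M) = 9/5 (x(M) = (⅕)*9 = 9/5)
((41/18 + 115/x(5)) - 1*53)*G = ((41/18 + 115/(9/5)) - 1*53)*4 = ((41*(1/18) + 115*(5/9)) - 53)*4 = ((41/18 + 575/9) - 53)*4 = (397/6 - 53)*4 = (79/6)*4 = 158/3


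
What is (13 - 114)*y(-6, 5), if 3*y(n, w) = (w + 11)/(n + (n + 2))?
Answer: 808/15 ≈ 53.867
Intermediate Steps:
y(n, w) = (11 + w)/(3*(2 + 2*n)) (y(n, w) = ((w + 11)/(n + (n + 2)))/3 = ((11 + w)/(n + (2 + n)))/3 = ((11 + w)/(2 + 2*n))/3 = (11 + w)/(3*(2 + 2*n)))
(13 - 114)*y(-6, 5) = (13 - 114)*((11 + 5)/(6*(1 - 6))) = -101*16/(6*(-5)) = -101*(-1)*16/(6*5) = -101*(-8/15) = 808/15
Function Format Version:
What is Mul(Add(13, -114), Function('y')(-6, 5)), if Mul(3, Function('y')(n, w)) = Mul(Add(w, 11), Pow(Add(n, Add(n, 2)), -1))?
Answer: Rational(808, 15) ≈ 53.867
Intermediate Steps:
Function('y')(n, w) = Mul(Rational(1, 3), Pow(Add(2, Mul(2, n)), -1), Add(11, w)) (Function('y')(n, w) = Mul(Rational(1, 3), Mul(Add(w, 11), Pow(Add(n, Add(n, 2)), -1))) = Mul(Rational(1, 3), Mul(Add(11, w), Pow(Add(n, Add(2, n)), -1))) = Mul(Rational(1, 3), Mul(Add(11, w), Pow(Add(2, Mul(2, n)), -1))) = Mul(Rational(1, 3), Mul(Pow(Add(2, Mul(2, n)), -1), Add(11, w))) = Mul(Rational(1, 3), Pow(Add(2, Mul(2, n)), -1), Add(11, w)))
Mul(Add(13, -114), Function('y')(-6, 5)) = Mul(Add(13, -114), Mul(Rational(1, 6), Pow(Add(1, -6), -1), Add(11, 5))) = Mul(-101, Mul(Rational(1, 6), Pow(-5, -1), 16)) = Mul(-101, Mul(Rational(1, 6), Rational(-1, 5), 16)) = Mul(-101, Rational(-8, 15)) = Rational(808, 15)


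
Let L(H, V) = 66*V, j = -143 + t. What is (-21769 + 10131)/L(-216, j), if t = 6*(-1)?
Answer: 529/447 ≈ 1.1834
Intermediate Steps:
t = -6
j = -149 (j = -143 - 6 = -149)
(-21769 + 10131)/L(-216, j) = (-21769 + 10131)/((66*(-149))) = -11638/(-9834) = -11638*(-1/9834) = 529/447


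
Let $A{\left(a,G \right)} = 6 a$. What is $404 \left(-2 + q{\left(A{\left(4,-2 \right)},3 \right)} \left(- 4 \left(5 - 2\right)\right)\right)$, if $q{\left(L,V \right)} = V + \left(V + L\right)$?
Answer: $-146248$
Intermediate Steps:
$q{\left(L,V \right)} = L + 2 V$ ($q{\left(L,V \right)} = V + \left(L + V\right) = L + 2 V$)
$404 \left(-2 + q{\left(A{\left(4,-2 \right)},3 \right)} \left(- 4 \left(5 - 2\right)\right)\right) = 404 \left(-2 + \left(6 \cdot 4 + 2 \cdot 3\right) \left(- 4 \left(5 - 2\right)\right)\right) = 404 \left(-2 + \left(24 + 6\right) \left(\left(-4\right) 3\right)\right) = 404 \left(-2 + 30 \left(-12\right)\right) = 404 \left(-2 - 360\right) = 404 \left(-362\right) = -146248$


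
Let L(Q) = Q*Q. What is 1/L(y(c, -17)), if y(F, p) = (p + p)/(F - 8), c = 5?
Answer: 9/1156 ≈ 0.0077855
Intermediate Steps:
y(F, p) = 2*p/(-8 + F) (y(F, p) = (2*p)/(-8 + F) = 2*p/(-8 + F))
L(Q) = Q²
1/L(y(c, -17)) = 1/((2*(-17)/(-8 + 5))²) = 1/((2*(-17)/(-3))²) = 1/((2*(-17)*(-⅓))²) = 1/((34/3)²) = 1/(1156/9) = 9/1156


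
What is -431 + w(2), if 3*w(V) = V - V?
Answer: -431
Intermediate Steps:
w(V) = 0 (w(V) = (V - V)/3 = (1/3)*0 = 0)
-431 + w(2) = -431 + 0 = -431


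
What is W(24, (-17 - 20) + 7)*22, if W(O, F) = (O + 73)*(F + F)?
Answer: -128040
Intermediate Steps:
W(O, F) = 2*F*(73 + O) (W(O, F) = (73 + O)*(2*F) = 2*F*(73 + O))
W(24, (-17 - 20) + 7)*22 = (2*((-17 - 20) + 7)*(73 + 24))*22 = (2*(-37 + 7)*97)*22 = (2*(-30)*97)*22 = -5820*22 = -128040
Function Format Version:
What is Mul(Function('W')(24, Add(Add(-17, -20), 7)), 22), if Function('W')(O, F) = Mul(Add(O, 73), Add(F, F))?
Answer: -128040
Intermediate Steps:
Function('W')(O, F) = Mul(2, F, Add(73, O)) (Function('W')(O, F) = Mul(Add(73, O), Mul(2, F)) = Mul(2, F, Add(73, O)))
Mul(Function('W')(24, Add(Add(-17, -20), 7)), 22) = Mul(Mul(2, Add(Add(-17, -20), 7), Add(73, 24)), 22) = Mul(Mul(2, Add(-37, 7), 97), 22) = Mul(Mul(2, -30, 97), 22) = Mul(-5820, 22) = -128040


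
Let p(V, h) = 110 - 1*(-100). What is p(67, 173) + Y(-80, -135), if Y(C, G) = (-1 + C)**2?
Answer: 6771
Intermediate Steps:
p(V, h) = 210 (p(V, h) = 110 + 100 = 210)
p(67, 173) + Y(-80, -135) = 210 + (-1 - 80)**2 = 210 + (-81)**2 = 210 + 6561 = 6771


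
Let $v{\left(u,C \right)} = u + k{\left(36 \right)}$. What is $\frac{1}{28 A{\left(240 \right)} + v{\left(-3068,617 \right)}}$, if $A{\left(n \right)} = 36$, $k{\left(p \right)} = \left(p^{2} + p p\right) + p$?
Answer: $\frac{1}{568} \approx 0.0017606$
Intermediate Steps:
$k{\left(p \right)} = p + 2 p^{2}$ ($k{\left(p \right)} = \left(p^{2} + p^{2}\right) + p = 2 p^{2} + p = p + 2 p^{2}$)
$v{\left(u,C \right)} = 2628 + u$ ($v{\left(u,C \right)} = u + 36 \left(1 + 2 \cdot 36\right) = u + 36 \left(1 + 72\right) = u + 36 \cdot 73 = u + 2628 = 2628 + u$)
$\frac{1}{28 A{\left(240 \right)} + v{\left(-3068,617 \right)}} = \frac{1}{28 \cdot 36 + \left(2628 - 3068\right)} = \frac{1}{1008 - 440} = \frac{1}{568}$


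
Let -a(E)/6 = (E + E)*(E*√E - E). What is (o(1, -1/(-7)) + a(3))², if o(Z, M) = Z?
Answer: 46873 - 23544*√3 ≈ 6093.6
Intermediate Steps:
a(E) = -12*E*(E^(3/2) - E) (a(E) = -6*(E + E)*(E*√E - E) = -6*2*E*(E^(3/2) - E) = -12*E*(E^(3/2) - E))
(o(1, -1/(-7)) + a(3))² = (1 + (-108*√3 + 12*3²))² = (1 + (-108*√3 + 12*9))² = (1 + (-108*√3 + 108))² = (1 + (108 - 108*√3))² = (109 - 108*√3)²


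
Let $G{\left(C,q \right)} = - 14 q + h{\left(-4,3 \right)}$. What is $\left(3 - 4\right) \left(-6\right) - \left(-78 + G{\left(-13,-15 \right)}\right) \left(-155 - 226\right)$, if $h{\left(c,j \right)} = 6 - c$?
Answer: $54108$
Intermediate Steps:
$G{\left(C,q \right)} = 10 - 14 q$ ($G{\left(C,q \right)} = - 14 q + \left(6 - -4\right) = - 14 q + \left(6 + 4\right) = - 14 q + 10 = 10 - 14 q$)
$\left(3 - 4\right) \left(-6\right) - \left(-78 + G{\left(-13,-15 \right)}\right) \left(-155 - 226\right) = \left(3 - 4\right) \left(-6\right) - \left(-78 + \left(10 - -210\right)\right) \left(-155 - 226\right) = \left(-1\right) \left(-6\right) - \left(-78 + \left(10 + 210\right)\right) \left(-381\right) = 6 - \left(-78 + 220\right) \left(-381\right) = 6 - 142 \left(-381\right) = 6 - -54102 = 6 + 54102 = 54108$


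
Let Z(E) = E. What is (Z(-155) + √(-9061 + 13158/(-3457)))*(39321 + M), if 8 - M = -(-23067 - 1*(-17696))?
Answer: -5263490 + 33958*I*√108332129995/3457 ≈ -5.2635e+6 + 3.2331e+6*I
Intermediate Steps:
M = -5363 (M = 8 - (-1)*(-23067 - 1*(-17696)) = 8 - (-1)*(-23067 + 17696) = 8 - (-1)*(-5371) = 8 - 1*5371 = 8 - 5371 = -5363)
(Z(-155) + √(-9061 + 13158/(-3457)))*(39321 + M) = (-155 + √(-9061 + 13158/(-3457)))*(39321 - 5363) = (-155 + √(-9061 + 13158*(-1/3457)))*33958 = (-155 + √(-9061 - 13158/3457))*33958 = (-155 + √(-31337035/3457))*33958 = (-155 + I*√108332129995/3457)*33958 = -5263490 + 33958*I*√108332129995/3457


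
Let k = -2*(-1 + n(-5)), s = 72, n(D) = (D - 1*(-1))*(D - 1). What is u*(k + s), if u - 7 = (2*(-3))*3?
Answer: -286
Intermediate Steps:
n(D) = (1 + D)*(-1 + D) (n(D) = (D + 1)*(-1 + D) = (1 + D)*(-1 + D))
k = -46 (k = -2*(-1 + (-1 + (-5)²)) = -2*(-1 + (-1 + 25)) = -2*(-1 + 24) = -2*23 = -46)
u = -11 (u = 7 + (2*(-3))*3 = 7 - 6*3 = 7 - 18 = -11)
u*(k + s) = -11*(-46 + 72) = -11*26 = -286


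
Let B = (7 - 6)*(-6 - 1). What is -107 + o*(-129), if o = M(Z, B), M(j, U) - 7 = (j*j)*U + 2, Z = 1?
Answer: -365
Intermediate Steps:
B = -7 (B = 1*(-7) = -7)
M(j, U) = 9 + U*j² (M(j, U) = 7 + ((j*j)*U + 2) = 7 + (j²*U + 2) = 7 + (U*j² + 2) = 7 + (2 + U*j²) = 9 + U*j²)
o = 2 (o = 9 - 7*1² = 9 - 7*1 = 9 - 7 = 2)
-107 + o*(-129) = -107 + 2*(-129) = -107 - 258 = -365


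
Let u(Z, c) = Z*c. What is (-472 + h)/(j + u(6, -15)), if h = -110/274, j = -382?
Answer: 64719/64664 ≈ 1.0009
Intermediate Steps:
h = -55/137 (h = -110*1/274 = -55/137 ≈ -0.40146)
(-472 + h)/(j + u(6, -15)) = (-472 - 55/137)/(-382 + 6*(-15)) = -64719/(137*(-382 - 90)) = -64719/137/(-472) = -64719/137*(-1/472) = 64719/64664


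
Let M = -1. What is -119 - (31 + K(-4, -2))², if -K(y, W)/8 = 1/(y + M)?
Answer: -29544/25 ≈ -1181.8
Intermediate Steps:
K(y, W) = -8/(-1 + y) (K(y, W) = -8/(y - 1) = -8/(-1 + y))
-119 - (31 + K(-4, -2))² = -119 - (31 - 8/(-1 - 4))² = -119 - (31 - 8/(-5))² = -119 - (31 - 8*(-⅕))² = -119 - (31 + 8/5)² = -119 - (163/5)² = -119 - 1*26569/25 = -119 - 26569/25 = -29544/25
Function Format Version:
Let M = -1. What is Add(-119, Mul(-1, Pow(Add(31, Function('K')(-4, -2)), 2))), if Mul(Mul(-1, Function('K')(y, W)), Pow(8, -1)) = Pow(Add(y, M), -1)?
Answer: Rational(-29544, 25) ≈ -1181.8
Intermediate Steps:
Function('K')(y, W) = Mul(-8, Pow(Add(-1, y), -1)) (Function('K')(y, W) = Mul(-8, Pow(Add(y, -1), -1)) = Mul(-8, Pow(Add(-1, y), -1)))
Add(-119, Mul(-1, Pow(Add(31, Function('K')(-4, -2)), 2))) = Add(-119, Mul(-1, Pow(Add(31, Mul(-8, Pow(Add(-1, -4), -1))), 2))) = Add(-119, Mul(-1, Pow(Add(31, Mul(-8, Pow(-5, -1))), 2))) = Add(-119, Mul(-1, Pow(Add(31, Mul(-8, Rational(-1, 5))), 2))) = Add(-119, Mul(-1, Pow(Add(31, Rational(8, 5)), 2))) = Add(-119, Mul(-1, Pow(Rational(163, 5), 2))) = Add(-119, Mul(-1, Rational(26569, 25))) = Add(-119, Rational(-26569, 25)) = Rational(-29544, 25)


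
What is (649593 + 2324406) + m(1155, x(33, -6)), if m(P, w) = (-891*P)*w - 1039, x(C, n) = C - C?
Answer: 2972960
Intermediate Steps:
x(C, n) = 0
m(P, w) = -1039 - 891*P*w (m(P, w) = -891*P*w - 1039 = -1039 - 891*P*w)
(649593 + 2324406) + m(1155, x(33, -6)) = (649593 + 2324406) + (-1039 - 891*1155*0) = 2973999 + (-1039 + 0) = 2973999 - 1039 = 2972960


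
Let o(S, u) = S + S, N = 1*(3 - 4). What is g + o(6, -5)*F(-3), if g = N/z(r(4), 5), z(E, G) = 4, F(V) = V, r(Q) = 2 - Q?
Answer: -145/4 ≈ -36.250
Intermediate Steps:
N = -1 (N = 1*(-1) = -1)
o(S, u) = 2*S
g = -1/4 ≈ -0.25000
g + o(6, -5)*F(-3) = -1/4 + (2*6)*(-3) = -1/4 + 12*(-3) = -1/4 - 36 = -145/4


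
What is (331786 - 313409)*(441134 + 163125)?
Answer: 11104467643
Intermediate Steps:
(331786 - 313409)*(441134 + 163125) = 18377*604259 = 11104467643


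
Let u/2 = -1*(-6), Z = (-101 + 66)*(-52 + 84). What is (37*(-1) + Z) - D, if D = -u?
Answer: -1145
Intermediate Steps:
Z = -1120 (Z = -35*32 = -1120)
u = 12 (u = 2*(-1*(-6)) = 2*6 = 12)
D = -12 (D = -1*12 = -12)
(37*(-1) + Z) - D = (37*(-1) - 1120) - 1*(-12) = (-37 - 1120) + 12 = -1157 + 12 = -1145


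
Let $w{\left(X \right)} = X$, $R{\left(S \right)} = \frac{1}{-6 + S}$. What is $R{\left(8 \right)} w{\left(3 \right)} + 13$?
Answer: $\frac{29}{2} \approx 14.5$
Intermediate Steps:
$R{\left(8 \right)} w{\left(3 \right)} + 13 = \frac{1}{-6 + 8} \cdot 3 + 13 = \frac{1}{2} \cdot 3 + 13 = \frac{3}{2} + 13 = \frac{29}{2}$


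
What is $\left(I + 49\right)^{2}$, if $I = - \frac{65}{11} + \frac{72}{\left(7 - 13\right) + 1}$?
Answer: $\frac{2490084}{3025} \approx 823.17$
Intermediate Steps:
$I = - \frac{1117}{55}$ ($I = \left(-65\right) \frac{1}{11} + \frac{72}{-6 + 1} = - \frac{65}{11} + \frac{72}{-5} = - \frac{65}{11} + 72 \left(- \frac{1}{5}\right) = - \frac{65}{11} - \frac{72}{5} = - \frac{1117}{55} \approx -20.309$)
$\left(I + 49\right)^{2} = \left(- \frac{1117}{55} + 49\right)^{2} = \left(\frac{1578}{55}\right)^{2} = \frac{2490084}{3025}$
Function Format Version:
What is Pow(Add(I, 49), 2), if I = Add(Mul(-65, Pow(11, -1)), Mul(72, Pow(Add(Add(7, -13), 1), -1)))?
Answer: Rational(2490084, 3025) ≈ 823.17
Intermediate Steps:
I = Rational(-1117, 55) (I = Add(Mul(-65, Rational(1, 11)), Mul(72, Pow(Add(-6, 1), -1))) = Add(Rational(-65, 11), Mul(72, Pow(-5, -1))) = Add(Rational(-65, 11), Mul(72, Rational(-1, 5))) = Add(Rational(-65, 11), Rational(-72, 5)) = Rational(-1117, 55) ≈ -20.309)
Pow(Add(I, 49), 2) = Pow(Add(Rational(-1117, 55), 49), 2) = Pow(Rational(1578, 55), 2) = Rational(2490084, 3025)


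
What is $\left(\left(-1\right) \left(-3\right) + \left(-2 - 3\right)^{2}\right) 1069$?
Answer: $29932$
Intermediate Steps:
$\left(\left(-1\right) \left(-3\right) + \left(-2 - 3\right)^{2}\right) 1069 = \left(3 + \left(-5\right)^{2}\right) 1069 = \left(3 + 25\right) 1069 = 28 \cdot 1069 = 29932$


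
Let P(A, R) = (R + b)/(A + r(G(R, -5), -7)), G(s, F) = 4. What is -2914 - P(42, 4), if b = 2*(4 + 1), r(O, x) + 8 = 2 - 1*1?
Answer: -14572/5 ≈ -2914.4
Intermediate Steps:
r(O, x) = -7 (r(O, x) = -8 + (2 - 1*1) = -8 + (2 - 1) = -8 + 1 = -7)
b = 10 (b = 2*5 = 10)
P(A, R) = (10 + R)/(-7 + A) (P(A, R) = (R + 10)/(A - 7) = (10 + R)/(-7 + A))
-2914 - P(42, 4) = -2914 - (10 + 4)/(-7 + 42) = -2914 - 14/35 = -2914 - 1*⅖ = -2914 - ⅖ = -14572/5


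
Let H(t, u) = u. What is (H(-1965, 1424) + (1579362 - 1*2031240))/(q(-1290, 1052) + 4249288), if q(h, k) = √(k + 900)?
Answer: -119631798547/1128528031562 + 225227*√122/2257056063124 ≈ -0.10601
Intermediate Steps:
q(h, k) = √(900 + k)
(H(-1965, 1424) + (1579362 - 1*2031240))/(q(-1290, 1052) + 4249288) = (1424 + (1579362 - 1*2031240))/(√(900 + 1052) + 4249288) = (1424 + (1579362 - 2031240))/(√1952 + 4249288) = (1424 - 451878)/(4*√122 + 4249288) = -450454/(4249288 + 4*√122)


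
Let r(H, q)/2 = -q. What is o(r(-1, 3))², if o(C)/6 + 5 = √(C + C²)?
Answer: 1980 - 360*√30 ≈ 8.1988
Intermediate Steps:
r(H, q) = -2*q (r(H, q) = 2*(-q) = -2*q)
o(C) = -30 + 6*√(C + C²)
o(r(-1, 3))² = (-30 + 6*√((-2*3)*(1 - 2*3)))² = (-30 + 6*√(-6*(1 - 6)))² = (-30 + 6*√(-6*(-5)))² = (-30 + 6*√30)²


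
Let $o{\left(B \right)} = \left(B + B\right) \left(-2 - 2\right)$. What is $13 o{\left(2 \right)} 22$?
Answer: $-4576$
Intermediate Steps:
$o{\left(B \right)} = - 8 B$ ($o{\left(B \right)} = 2 B \left(-4\right) = - 8 B$)
$13 o{\left(2 \right)} 22 = 13 \left(\left(-8\right) 2\right) 22 = 13 \left(-16\right) 22 = \left(-208\right) 22 = -4576$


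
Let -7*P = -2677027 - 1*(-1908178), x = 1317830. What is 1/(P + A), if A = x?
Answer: 7/9993659 ≈ 7.0044e-7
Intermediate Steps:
P = 768849/7 (P = -(-2677027 - 1*(-1908178))/7 = -(-2677027 + 1908178)/7 = -1/7*(-768849) = 768849/7 ≈ 1.0984e+5)
A = 1317830
1/(P + A) = 1/(768849/7 + 1317830) = 1/(9993659/7) = 7/9993659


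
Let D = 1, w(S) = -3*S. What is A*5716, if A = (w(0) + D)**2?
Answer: 5716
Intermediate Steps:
A = 1 (A = (-3*0 + 1)**2 = (0 + 1)**2 = 1**2 = 1)
A*5716 = 1*5716 = 5716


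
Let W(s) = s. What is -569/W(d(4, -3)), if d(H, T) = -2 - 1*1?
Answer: 569/3 ≈ 189.67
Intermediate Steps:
d(H, T) = -3 (d(H, T) = -2 - 1 = -3)
-569/W(d(4, -3)) = -569/(-3) = -569*(-1/3) = 569/3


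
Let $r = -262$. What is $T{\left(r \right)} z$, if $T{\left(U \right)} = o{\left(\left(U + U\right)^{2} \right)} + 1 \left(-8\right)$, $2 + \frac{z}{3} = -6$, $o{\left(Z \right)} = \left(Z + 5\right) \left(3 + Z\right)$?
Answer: $-1809460233384$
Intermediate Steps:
$o{\left(Z \right)} = \left(3 + Z\right) \left(5 + Z\right)$ ($o{\left(Z \right)} = \left(5 + Z\right) \left(3 + Z\right) = \left(3 + Z\right) \left(5 + Z\right)$)
$z = -24$ ($z = -6 + 3 \left(-6\right) = -6 - 18 = -24$)
$T{\left(U \right)} = 7 + 16 U^{4} + 32 U^{2}$ ($T{\left(U \right)} = \left(15 + \left(\left(U + U\right)^{2}\right)^{2} + 8 \left(U + U\right)^{2}\right) + 1 \left(-8\right) = \left(15 + \left(\left(2 U\right)^{2}\right)^{2} + 8 \left(2 U\right)^{2}\right) - 8 = \left(15 + \left(4 U^{2}\right)^{2} + 8 \cdot 4 U^{2}\right) - 8 = \left(15 + 16 U^{4} + 32 U^{2}\right) - 8 = 7 + 16 U^{4} + 32 U^{2}$)
$T{\left(r \right)} z = \left(7 + 16 \left(-262\right)^{4} + 32 \left(-262\right)^{2}\right) \left(-24\right) = \left(7 + 16 \cdot 4711998736 + 32 \cdot 68644\right) \left(-24\right) = \left(7 + 75391979776 + 2196608\right) \left(-24\right) = 75394176391 \left(-24\right) = -1809460233384$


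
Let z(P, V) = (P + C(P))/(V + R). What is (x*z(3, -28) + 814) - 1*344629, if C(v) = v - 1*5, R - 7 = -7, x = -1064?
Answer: -343777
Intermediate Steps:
R = 0 (R = 7 - 7 = 0)
C(v) = -5 + v (C(v) = v - 5 = -5 + v)
z(P, V) = (-5 + 2*P)/V (z(P, V) = (P + (-5 + P))/(V + 0) = (-5 + 2*P)/V)
(x*z(3, -28) + 814) - 1*344629 = (-1064*(-5 + 2*3)/(-28) + 814) - 1*344629 = (-(-38)*(-5 + 6) + 814) - 344629 = (-(-38) + 814) - 344629 = (-1064*(-1/28) + 814) - 344629 = (38 + 814) - 344629 = 852 - 344629 = -343777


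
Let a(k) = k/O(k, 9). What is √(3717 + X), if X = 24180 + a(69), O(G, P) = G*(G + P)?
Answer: √169725426/78 ≈ 167.02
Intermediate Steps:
a(k) = 1/(9 + k) (a(k) = k/((k*(k + 9))) = k/((k*(9 + k))) = k*(1/(k*(9 + k))) = 1/(9 + k))
X = 1886041/78 (X = 24180 + 1/(9 + 69) = 24180 + 1/78 = 1886041/78 ≈ 24180.)
√(3717 + X) = √(3717 + 1886041/78) = √(2175967/78) = √169725426/78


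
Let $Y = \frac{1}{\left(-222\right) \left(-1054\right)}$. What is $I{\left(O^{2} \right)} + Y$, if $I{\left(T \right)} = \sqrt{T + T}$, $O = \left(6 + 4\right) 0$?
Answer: $\frac{1}{233988} \approx 4.2737 \cdot 10^{-6}$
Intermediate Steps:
$O = 0$ ($O = 10 \cdot 0 = 0$)
$Y = \frac{1}{233988} \approx 4.2737 \cdot 10^{-6}$
$I{\left(T \right)} = \sqrt{2} \sqrt{T}$ ($I{\left(T \right)} = \sqrt{2 T} = \sqrt{2} \sqrt{T}$)
$I{\left(O^{2} \right)} + Y = \sqrt{2} \sqrt{0^{2}} + \frac{1}{233988} = \sqrt{2} \sqrt{0} + \frac{1}{233988} = \sqrt{2} \cdot 0 + \frac{1}{233988} = 0 + \frac{1}{233988} = \frac{1}{233988}$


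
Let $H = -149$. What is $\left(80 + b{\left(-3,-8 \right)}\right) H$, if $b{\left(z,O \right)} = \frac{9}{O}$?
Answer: $- \frac{94019}{8} \approx -11752.0$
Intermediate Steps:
$\left(80 + b{\left(-3,-8 \right)}\right) H = \left(80 + \frac{9}{-8}\right) \left(-149\right) = \left(80 + 9 \left(- \frac{1}{8}\right)\right) \left(-149\right) = \left(80 - \frac{9}{8}\right) \left(-149\right) = \frac{631}{8} \left(-149\right) = - \frac{94019}{8}$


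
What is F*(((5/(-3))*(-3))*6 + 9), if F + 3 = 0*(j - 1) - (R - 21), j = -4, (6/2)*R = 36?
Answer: 234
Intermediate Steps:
R = 12 (R = (1/3)*36 = 12)
F = 6 (F = -3 + (0*(-4 - 1) - (12 - 21)) = -3 + (0*(-5) - 1*(-9)) = -3 + (0 + 9) = -3 + 9 = 6)
F*(((5/(-3))*(-3))*6 + 9) = 6*(((5/(-3))*(-3))*6 + 9) = 6*(((5*(-1/3))*(-3))*6 + 9) = 6*(-5/3*(-3)*6 + 9) = 6*(5*6 + 9) = 6*(30 + 9) = 6*39 = 234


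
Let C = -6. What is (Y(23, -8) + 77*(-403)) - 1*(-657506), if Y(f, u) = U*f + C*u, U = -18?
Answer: 626109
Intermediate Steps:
Y(f, u) = -18*f - 6*u
(Y(23, -8) + 77*(-403)) - 1*(-657506) = ((-18*23 - 6*(-8)) + 77*(-403)) - 1*(-657506) = ((-414 + 48) - 31031) + 657506 = (-366 - 31031) + 657506 = -31397 + 657506 = 626109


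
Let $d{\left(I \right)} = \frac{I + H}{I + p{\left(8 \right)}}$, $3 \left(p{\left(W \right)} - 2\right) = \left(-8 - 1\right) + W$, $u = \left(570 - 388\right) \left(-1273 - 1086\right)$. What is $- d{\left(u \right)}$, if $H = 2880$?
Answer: $- \frac{1279374}{1288009} \approx -0.9933$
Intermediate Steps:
$u = -429338$ ($u = 182 \left(-2359\right) = -429338$)
$p{\left(W \right)} = -1 + \frac{W}{3}$ ($p{\left(W \right)} = 2 + \frac{\left(-8 - 1\right) + W}{3} = 2 + \frac{-9 + W}{3} = 2 + \left(-3 + \frac{W}{3}\right) = -1 + \frac{W}{3}$)
$d{\left(I \right)} = \frac{2880 + I}{\frac{5}{3} + I}$ ($d{\left(I \right)} = \frac{I + 2880}{I + \left(-1 + \frac{1}{3} \cdot 8\right)} = \frac{2880 + I}{I + \left(-1 + \frac{8}{3}\right)} = \frac{2880 + I}{I + \frac{5}{3}} = \frac{2880 + I}{\frac{5}{3} + I}$)
$- d{\left(u \right)} = - \frac{3 \left(2880 - 429338\right)}{5 + 3 \left(-429338\right)} = - \frac{3 \left(-426458\right)}{5 - 1288014} = - \frac{3 \left(-426458\right)}{-1288009} = - \frac{3 \left(-1\right) \left(-426458\right)}{1288009} = \left(-1\right) \frac{1279374}{1288009} = - \frac{1279374}{1288009}$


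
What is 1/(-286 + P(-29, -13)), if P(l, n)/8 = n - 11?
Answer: -1/478 ≈ -0.0020920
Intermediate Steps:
P(l, n) = -88 + 8*n (P(l, n) = 8*(n - 11) = 8*(-11 + n) = -88 + 8*n)
1/(-286 + P(-29, -13)) = 1/(-286 + (-88 + 8*(-13))) = 1/(-286 + (-88 - 104)) = 1/(-286 - 192) = 1/(-478) = -1/478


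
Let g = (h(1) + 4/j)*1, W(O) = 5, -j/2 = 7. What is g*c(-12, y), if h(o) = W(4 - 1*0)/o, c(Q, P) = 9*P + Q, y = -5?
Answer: -1881/7 ≈ -268.71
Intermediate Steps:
j = -14 (j = -2*7 = -14)
c(Q, P) = Q + 9*P
h(o) = 5/o
g = 33/7 (g = (5/1 + 4/(-14))*1 = (5*1 + 4*(-1/14))*1 = (5 - 2/7)*1 = (33/7)*1 = 33/7 ≈ 4.7143)
g*c(-12, y) = 33*(-12 + 9*(-5))/7 = 33*(-12 - 45)/7 = (33/7)*(-57) = -1881/7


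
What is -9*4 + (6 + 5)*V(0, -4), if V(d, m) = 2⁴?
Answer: 140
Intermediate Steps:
V(d, m) = 16
-9*4 + (6 + 5)*V(0, -4) = -9*4 + (6 + 5)*16 = -36 + 11*16 = -36 + 176 = 140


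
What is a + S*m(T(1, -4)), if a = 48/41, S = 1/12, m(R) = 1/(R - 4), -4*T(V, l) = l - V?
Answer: 1543/1353 ≈ 1.1404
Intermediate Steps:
T(V, l) = -l/4 + V/4 (T(V, l) = -(l - V)/4 = -l/4 + V/4)
m(R) = 1/(-4 + R)
S = 1/12 ≈ 0.083333
a = 48/41 (a = 48*(1/41) = 48/41 ≈ 1.1707)
a + S*m(T(1, -4)) = 48/41 + 1/(12*(-4 + (-¼*(-4) + (¼)*1))) = 48/41 + 1/(12*(-4 + (1 + ¼))) = 48/41 + 1/(12*(-4 + 5/4)) = 48/41 + 1/(12*(-11/4)) = 48/41 + (1/12)*(-4/11) = 48/41 - 1/33 = 1543/1353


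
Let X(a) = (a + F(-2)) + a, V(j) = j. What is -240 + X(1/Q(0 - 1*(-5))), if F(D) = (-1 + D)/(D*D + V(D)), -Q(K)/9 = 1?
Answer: -4351/18 ≈ -241.72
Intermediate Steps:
Q(K) = -9 (Q(K) = -9*1 = -9)
F(D) = (-1 + D)/(D + D**2) (F(D) = (-1 + D)/(D*D + D) = (-1 + D)/(D**2 + D) = (-1 + D)/(D + D**2))
X(a) = -3/2 + 2*a (X(a) = (a + (-1 - 2)/((-2)*(1 - 2))) + a = (a - 1/2*(-3)/(-1)) + a = (a - 1/2*(-1)*(-3)) + a = (a - 3/2) + a = (-3/2 + a) + a = -3/2 + 2*a)
-240 + X(1/Q(0 - 1*(-5))) = -240 + (-3/2 + 2/(-9)) = -240 + (-3/2 + 2*(-1/9)) = -240 + (-3/2 - 2/9) = -240 - 31/18 = -4351/18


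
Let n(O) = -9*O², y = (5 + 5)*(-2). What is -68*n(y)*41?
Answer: 10036800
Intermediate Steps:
y = -20 (y = 10*(-2) = -20)
-68*n(y)*41 = -(-612)*(-20)²*41 = -(-612)*400*41 = -68*(-3600)*41 = 244800*41 = 10036800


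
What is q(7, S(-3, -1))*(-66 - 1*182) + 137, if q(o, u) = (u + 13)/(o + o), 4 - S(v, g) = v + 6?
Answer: -111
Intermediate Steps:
S(v, g) = -2 - v (S(v, g) = 4 - (v + 6) = 4 - (6 + v) = 4 + (-6 - v) = -2 - v)
q(o, u) = (13 + u)/(2*o) (q(o, u) = (13 + u)/((2*o)) = (13 + u)*(1/(2*o)) = (13 + u)/(2*o))
q(7, S(-3, -1))*(-66 - 1*182) + 137 = ((½)*(13 + (-2 - 1*(-3)))/7)*(-66 - 1*182) + 137 = ((½)*(⅐)*(13 + (-2 + 3)))*(-66 - 182) + 137 = ((½)*(⅐)*(13 + 1))*(-248) + 137 = ((½)*(⅐)*14)*(-248) + 137 = 1*(-248) + 137 = -248 + 137 = -111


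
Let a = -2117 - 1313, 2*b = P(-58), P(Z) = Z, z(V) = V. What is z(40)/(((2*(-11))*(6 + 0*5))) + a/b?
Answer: 112900/957 ≈ 117.97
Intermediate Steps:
b = -29 (b = (½)*(-58) = -29)
a = -3430
z(40)/(((2*(-11))*(6 + 0*5))) + a/b = 40/(((2*(-11))*(6 + 0*5))) - 3430/(-29) = 40/((-22*(6 + 0))) - 3430*(-1/29) = 40/((-22*6)) + 3430/29 = 40/(-132) + 3430/29 = 40*(-1/132) + 3430/29 = -10/33 + 3430/29 = 112900/957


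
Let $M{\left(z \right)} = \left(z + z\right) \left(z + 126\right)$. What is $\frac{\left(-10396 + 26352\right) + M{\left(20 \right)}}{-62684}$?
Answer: $- \frac{5449}{15671} \approx -0.34771$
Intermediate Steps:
$M{\left(z \right)} = 2 z \left(126 + z\right)$
$\frac{\left(-10396 + 26352\right) + M{\left(20 \right)}}{-62684} = \frac{\left(-10396 + 26352\right) + 2 \cdot 20 \left(126 + 20\right)}{-62684} = \left(15956 + 2 \cdot 20 \cdot 146\right) \left(- \frac{1}{62684}\right) = \left(15956 + 5840\right) \left(- \frac{1}{62684}\right) = 21796 \left(- \frac{1}{62684}\right) = - \frac{5449}{15671}$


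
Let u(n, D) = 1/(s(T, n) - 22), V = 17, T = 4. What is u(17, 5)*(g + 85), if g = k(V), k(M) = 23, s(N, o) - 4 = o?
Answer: -108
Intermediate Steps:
s(N, o) = 4 + o
u(n, D) = 1/(-18 + n) (u(n, D) = 1/((4 + n) - 22) = 1/(-18 + n))
g = 23
u(17, 5)*(g + 85) = (23 + 85)/(-18 + 17) = 108/(-1) = -1*108 = -108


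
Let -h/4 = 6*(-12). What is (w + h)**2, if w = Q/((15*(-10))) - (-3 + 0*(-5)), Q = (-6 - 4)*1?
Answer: 19061956/225 ≈ 84720.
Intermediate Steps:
Q = -10 (Q = -10*1 = -10)
w = 46/15 (w = -10/(15*(-10)) - (-3 + 0*(-5)) = -10/(-150) - (-3 + 0) = -10*(-1/150) - 1*(-3) = 1/15 + 3 = 46/15 ≈ 3.0667)
h = 288 (h = -24*(-12) = -4*(-72) = 288)
(w + h)**2 = (46/15 + 288)**2 = (4366/15)**2 = 19061956/225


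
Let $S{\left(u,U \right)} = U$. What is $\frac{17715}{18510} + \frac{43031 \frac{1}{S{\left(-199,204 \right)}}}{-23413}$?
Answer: $\frac{2793826679}{2946947484} \approx 0.94804$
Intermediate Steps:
$\frac{17715}{18510} + \frac{43031 \frac{1}{S{\left(-199,204 \right)}}}{-23413} = \frac{17715}{18510} + \frac{43031 \cdot \frac{1}{204}}{-23413} = 17715 \cdot \frac{1}{18510} + 43031 \cdot \frac{1}{204} \left(- \frac{1}{23413}\right) = \frac{1181}{1234} + \frac{43031}{204} \left(- \frac{1}{23413}\right) = \frac{1181}{1234} - \frac{43031}{4776252} = \frac{2793826679}{2946947484}$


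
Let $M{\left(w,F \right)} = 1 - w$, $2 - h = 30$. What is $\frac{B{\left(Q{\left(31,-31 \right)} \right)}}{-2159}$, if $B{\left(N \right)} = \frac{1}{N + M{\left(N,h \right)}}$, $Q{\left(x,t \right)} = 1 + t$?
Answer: $- \frac{1}{2159} \approx -0.00046318$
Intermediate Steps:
$h = -28$ ($h = 2 - 30 = -28$)
$B{\left(N \right)} = 1$ ($B{\left(N \right)} = \frac{1}{N - \left(-1 + N\right)} = 1^{-1} = 1$)
$\frac{B{\left(Q{\left(31,-31 \right)} \right)}}{-2159} = 1 \frac{1}{-2159} = 1 \left(- \frac{1}{2159}\right) = - \frac{1}{2159}$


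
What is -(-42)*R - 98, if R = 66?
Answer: 2674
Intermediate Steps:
-(-42)*R - 98 = -(-42)*66 - 98 = -42*(-66) - 98 = 2772 - 98 = 2674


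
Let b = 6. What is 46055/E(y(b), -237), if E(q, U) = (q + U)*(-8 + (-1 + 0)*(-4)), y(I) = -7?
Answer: 755/16 ≈ 47.188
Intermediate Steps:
E(q, U) = -4*U - 4*q (E(q, U) = (U + q)*(-8 - 1*(-4)) = (U + q)*(-8 + 4) = (U + q)*(-4) = -4*U - 4*q)
46055/E(y(b), -237) = 46055/(-4*(-237) - 4*(-7)) = 46055/(948 + 28) = 46055/976 = 46055*(1/976) = 755/16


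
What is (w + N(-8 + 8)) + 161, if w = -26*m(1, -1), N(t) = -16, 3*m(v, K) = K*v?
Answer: 461/3 ≈ 153.67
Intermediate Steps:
m(v, K) = K*v/3 (m(v, K) = (K*v)/3 = K*v/3)
w = 26/3 (w = -26*(-1)/3 = -26*(-⅓) = 26/3 ≈ 8.6667)
(w + N(-8 + 8)) + 161 = (26/3 - 16) + 161 = -22/3 + 161 = 461/3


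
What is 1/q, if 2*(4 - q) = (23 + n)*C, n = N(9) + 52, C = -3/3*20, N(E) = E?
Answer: 1/844 ≈ 0.0011848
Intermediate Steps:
C = -20 (C = -3*⅓*20 = -1*20 = -20)
n = 61 (n = 9 + 52 = 61)
q = 844 (q = 4 - (23 + 61)*(-20)/2 = 4 - 42*(-20) = 4 - ½*(-1680) = 4 + 840 = 844)
1/q = 1/844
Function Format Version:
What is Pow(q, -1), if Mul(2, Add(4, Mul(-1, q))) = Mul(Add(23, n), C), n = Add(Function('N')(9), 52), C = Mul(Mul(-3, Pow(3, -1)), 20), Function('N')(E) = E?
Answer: Rational(1, 844) ≈ 0.0011848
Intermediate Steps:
C = -20 (C = Mul(Mul(-3, Rational(1, 3)), 20) = Mul(-1, 20) = -20)
n = 61 (n = Add(9, 52) = 61)
q = 844 (q = Add(4, Mul(Rational(-1, 2), Mul(Add(23, 61), -20))) = Add(4, Mul(Rational(-1, 2), Mul(84, -20))) = Add(4, Mul(Rational(-1, 2), -1680)) = Add(4, 840) = 844)
Pow(q, -1) = Pow(844, -1) = Rational(1, 844)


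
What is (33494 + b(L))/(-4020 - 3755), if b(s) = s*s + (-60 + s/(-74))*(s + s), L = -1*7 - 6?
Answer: -1303082/287675 ≈ -4.5297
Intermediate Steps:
L = -13 (L = -7 - 6 = -13)
b(s) = s**2 + 2*s*(-60 - s/74) (b(s) = s**2 + (-60 + s*(-1/74))*(2*s) = s**2 + (-60 - s/74)*(2*s) = s**2 + 2*s*(-60 - s/74))
(33494 + b(L))/(-4020 - 3755) = (33494 + (12/37)*(-13)*(-370 + 3*(-13)))/(-4020 - 3755) = (33494 + (12/37)*(-13)*(-370 - 39))/(-7775) = (33494 + (12/37)*(-13)*(-409))*(-1/7775) = (33494 + 63804/37)*(-1/7775) = (1303082/37)*(-1/7775) = -1303082/287675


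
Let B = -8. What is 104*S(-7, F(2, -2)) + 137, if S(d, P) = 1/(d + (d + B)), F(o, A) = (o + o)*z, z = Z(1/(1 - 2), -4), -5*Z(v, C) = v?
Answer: 1455/11 ≈ 132.27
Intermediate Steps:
Z(v, C) = -v/5
z = ⅕ (z = -1/(5*(1 - 2)) = -⅕/(-1) = -⅕*(-1) = ⅕ ≈ 0.20000)
F(o, A) = 2*o/5 (F(o, A) = (o + o)*(⅕) = (2*o)*(⅕) = 2*o/5)
S(d, P) = 1/(-8 + 2*d) (S(d, P) = 1/(d + (d - 8)) = 1/(d + (-8 + d)) = 1/(-8 + 2*d))
104*S(-7, F(2, -2)) + 137 = 104*(1/(2*(-4 - 7))) + 137 = 104*((½)/(-11)) + 137 = 104*((½)*(-1/11)) + 137 = 104*(-1/22) + 137 = -52/11 + 137 = 1455/11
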